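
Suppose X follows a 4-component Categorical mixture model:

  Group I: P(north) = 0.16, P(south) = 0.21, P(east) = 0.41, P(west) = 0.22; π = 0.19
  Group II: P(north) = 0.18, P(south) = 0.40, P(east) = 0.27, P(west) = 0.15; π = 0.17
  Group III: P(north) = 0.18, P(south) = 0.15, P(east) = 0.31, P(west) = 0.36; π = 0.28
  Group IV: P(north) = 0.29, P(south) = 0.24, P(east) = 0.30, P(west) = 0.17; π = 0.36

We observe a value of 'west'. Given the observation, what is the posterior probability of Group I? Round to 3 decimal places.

0.182

The responsibility of component k is P(Z=k) f_k(x) divided by Σ_j P(Z=j) f_j(x).
Categorical probabilities:
  p_I = P(west | comp) = 0.22
  p_II = P(west | comp) = 0.15
  p_III = P(west | comp) = 0.36
  p_IV = P(west | comp) = 0.17
Weight by the priors:
  P(Z=I)·p_I = 0.19 × 0.22 = 0.0418
  P(Z=II)·p_II = 0.17 × 0.15 = 0.0255
  P(Z=III)·p_III = 0.28 × 0.36 = 0.1008
  P(Z=IV)·p_IV = 0.36 × 0.17 = 0.0612
Marginal: 0.0418 + 0.0255 + 0.1008 + 0.0612 = 0.2293
P(Group I | x) ≈ 0.182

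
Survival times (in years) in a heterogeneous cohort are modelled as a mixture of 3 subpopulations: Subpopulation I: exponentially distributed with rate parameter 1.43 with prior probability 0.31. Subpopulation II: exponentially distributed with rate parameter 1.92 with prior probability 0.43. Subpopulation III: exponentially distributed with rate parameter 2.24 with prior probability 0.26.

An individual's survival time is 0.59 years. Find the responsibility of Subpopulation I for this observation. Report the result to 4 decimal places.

Apply Bayes' rule: the posterior for each component is proportional to its prior times its likelihood at x.
Evaluate each component's likelihood at the observed value:
  f_I = 1.43·e^(−1.43·0.59) = 1.43·e^(−0.8437) = 0.615066
  f_II = 1.92·e^(−1.92·0.59) = 1.92·e^(−1.1328) = 0.61849
  f_III = 2.24·e^(−2.24·0.59) = 2.24·e^(−1.3216) = 0.597426
Unnormalised posteriors:
  P(Z=I)·f_I = 0.31 × 0.615066 = 0.19067
  P(Z=II)·f_II = 0.43 × 0.61849 = 0.265951
  P(Z=III)·f_III = 0.26 × 0.597426 = 0.155331
Sum: 0.19067 + 0.265951 + 0.155331 = 0.611952
So the posterior for Subpopulation I is 0.19067 / 0.611952 ≈ 0.3116.

0.3116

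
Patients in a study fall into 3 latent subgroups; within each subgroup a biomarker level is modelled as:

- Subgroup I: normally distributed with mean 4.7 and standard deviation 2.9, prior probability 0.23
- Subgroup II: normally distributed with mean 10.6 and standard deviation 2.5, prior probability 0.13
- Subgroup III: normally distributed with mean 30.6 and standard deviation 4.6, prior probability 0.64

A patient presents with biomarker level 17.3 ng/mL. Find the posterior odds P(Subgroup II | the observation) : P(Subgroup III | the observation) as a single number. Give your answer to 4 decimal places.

Since P(k|x) ∝ π_k f_k(x), the posterior odds are π_i f_i(x) / (π_j f_j(x)).
Evaluate each component's likelihood at the observed value:
  L_I = (1/(2.9·√(2π)))·exp(−(17.3−4.7)²/(2·2.9²)) = 0.137566·exp(-9.43876) = 1.09474e-05
  L_II = (1/(2.5·√(2π)))·exp(−(17.3−10.6)²/(2·2.5²)) = 0.159577·exp(-3.59120) = 0.00439877
  L_III = (1/(4.6·√(2π)))·exp(−(17.3−30.6)²/(2·4.6²)) = 0.086727·exp(-4.17982) = 0.00132703
Odds = (0.13/0.64) × (0.00439877/0.00132703) = 0.203125 × 3.31476 ≈ 0.6733

0.6733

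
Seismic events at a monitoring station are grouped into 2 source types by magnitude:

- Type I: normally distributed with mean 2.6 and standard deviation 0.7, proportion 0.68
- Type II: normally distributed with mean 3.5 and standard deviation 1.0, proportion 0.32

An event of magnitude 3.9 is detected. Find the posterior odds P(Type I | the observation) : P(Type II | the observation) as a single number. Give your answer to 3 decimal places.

The posterior odds equal the prior odds times the likelihood ratio: (π_i/π_j)·(f_i(x)/f_j(x)).
Normal densities:
  L_I = 0.101596
  L_II = 0.36827
0.0690851 / 0.117846 ≈ 0.586

0.586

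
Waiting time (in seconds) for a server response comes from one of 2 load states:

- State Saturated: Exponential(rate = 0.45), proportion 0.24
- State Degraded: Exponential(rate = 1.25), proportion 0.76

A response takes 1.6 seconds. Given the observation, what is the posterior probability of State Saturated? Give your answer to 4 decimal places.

0.2902

Apply Bayes' rule: the posterior for each component is proportional to its prior times its likelihood at x.
Exponential densities:
  L_Saturated = 0.45·e^(−0.45·1.6) = 0.45·e^(−0.7200) = 0.219039
  L_Degraded = 1.25·e^(−1.25·1.6) = 1.25·e^(−2.0000) = 0.169169
Weight by the priors:
  π_Saturated·L_Saturated = 0.24 × 0.219039 = 0.0525692
  π_Degraded·L_Degraded = 0.76 × 0.169169 = 0.128569
Evidence: 0.0525692 + 0.128569 = 0.181138
Responsibility of State Saturated: 0.0525692 / 0.181138 ≈ 0.2902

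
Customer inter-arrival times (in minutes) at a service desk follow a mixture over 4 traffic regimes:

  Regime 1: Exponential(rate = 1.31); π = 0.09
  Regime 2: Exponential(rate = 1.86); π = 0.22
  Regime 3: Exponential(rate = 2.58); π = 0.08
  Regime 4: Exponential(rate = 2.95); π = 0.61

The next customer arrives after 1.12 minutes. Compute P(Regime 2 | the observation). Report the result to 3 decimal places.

Posterior ∝ prior × likelihood, so P(k | x) ∝ π_k f_k(x); normalise over all components.
Component likelihoods at x = 1.12 minutes:
  f_1 = 0.302047
  f_2 = 0.231628
  f_3 = 0.143444
  f_4 = 0.108371
Unnormalised posteriors:
  π_1·f_1 = 0.09 × 0.302047 = 0.0271842
  π_2·f_2 = 0.22 × 0.231628 = 0.0509581
  π_3·f_3 = 0.08 × 0.143444 = 0.0114755
  π_4·f_4 = 0.61 × 0.108371 = 0.0661063
Sum: 0.0271842 + 0.0509581 + 0.0114755 + 0.0661063 = 0.155724
P(Regime 2 | data) ≈ 0.327

0.327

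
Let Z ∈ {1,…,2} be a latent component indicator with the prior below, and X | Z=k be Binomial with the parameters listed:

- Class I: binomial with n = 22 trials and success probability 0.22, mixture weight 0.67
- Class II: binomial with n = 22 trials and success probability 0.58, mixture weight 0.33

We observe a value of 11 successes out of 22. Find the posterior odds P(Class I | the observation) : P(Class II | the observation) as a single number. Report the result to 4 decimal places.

Since P(k|x) ∝ w_k f_k(x), the posterior odds are w_i f_i(x) / (w_j f_j(x)).
Component likelihoods at x = 11 successes out of 22:
  f_I = 0.00268006
  f_II = 0.126446
0.00179564 / 0.0417272 ≈ 0.0430

0.0430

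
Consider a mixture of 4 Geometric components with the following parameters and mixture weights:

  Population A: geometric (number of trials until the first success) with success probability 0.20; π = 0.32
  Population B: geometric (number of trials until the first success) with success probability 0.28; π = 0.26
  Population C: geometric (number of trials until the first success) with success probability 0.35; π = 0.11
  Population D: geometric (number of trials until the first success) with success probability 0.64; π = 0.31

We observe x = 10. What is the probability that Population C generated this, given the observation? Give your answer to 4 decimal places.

0.0604

Apply Bayes' rule: the posterior for each component is proportional to its prior times its likelihood at x.
Geometric probabilities:
  f_A = 0.0268435
  f_B = 0.0145596
  f_C = 0.00724917
  f_D = 6.49984e-05
Unnormalised posteriors:
  w_A·f_A = 0.32 × 0.0268435 = 0.00858993
  w_B·f_B = 0.26 × 0.0145596 = 0.00378551
  w_C·f_C = 0.11 × 0.00724917 = 0.000797409
  w_D·f_D = 0.31 × 6.49984e-05 = 2.01495e-05
Denominator: 0.00858993 + 0.00378551 + 0.000797409 + 2.01495e-05 = 0.013193
So the posterior for Population C is 0.000797409 / 0.013193 ≈ 0.0604.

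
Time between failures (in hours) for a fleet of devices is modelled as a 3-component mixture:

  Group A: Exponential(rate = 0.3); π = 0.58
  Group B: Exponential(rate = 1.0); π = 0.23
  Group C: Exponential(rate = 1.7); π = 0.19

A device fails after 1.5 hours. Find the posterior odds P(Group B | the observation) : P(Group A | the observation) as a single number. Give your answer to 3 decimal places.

The posterior odds equal the prior odds times the likelihood ratio: (π_i/π_j)·(f_i(x)/f_j(x)).
Exponential densities:
  p_A = 0.3·e^(−0.3·1.5) = 0.3·e^(−0.4500) = 0.191288
  p_B = 1.0·e^(−1.0·1.5) = 1.0·e^(−1.5000) = 0.22313
  p_C = 1.7·e^(−1.7·1.5) = 1.7·e^(−2.5500) = 0.132739
Odds = (0.23/0.58) × (0.22313/0.191288) = 0.396552 × 1.16646 ≈ 0.463

0.463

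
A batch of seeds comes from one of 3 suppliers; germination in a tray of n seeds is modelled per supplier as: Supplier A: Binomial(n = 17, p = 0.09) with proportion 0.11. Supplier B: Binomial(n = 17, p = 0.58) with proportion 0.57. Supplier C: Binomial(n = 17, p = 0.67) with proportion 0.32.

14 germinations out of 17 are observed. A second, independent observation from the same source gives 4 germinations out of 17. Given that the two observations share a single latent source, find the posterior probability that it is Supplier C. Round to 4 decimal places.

0.1371

Apply Bayes' rule: the posterior for each component is proportional to its prior times its likelihood at x.
Since both observations come from the same component, the likelihood for component k is f_k(x₁)·f_k(x₂).
  L_A = [C(17,14)·0.09^14·0.91^3 = 680·2.28768e-15·0.753571 = 1.17227e-12] × [0.0458232] = 5.37172e-14
  L_B = [C(17,14)·0.58^14·0.42^3 = 680·0.000487519·0.074088 = 0.0245611] × [0.00340824] = 8.37102e-05
  L_C = [C(17,14)·0.67^14·0.33^3 = 680·0.00367322·0.035937 = 0.0897631] × [0.000263972] = 2.36949e-05
Multiply by the mixture weights:
  π_A·L_A = 0.11 × 5.37172e-14 = 5.90889e-15
  π_B·L_B = 0.57 × 8.37102e-05 = 4.77148e-05
  π_C·L_C = 0.32 × 2.36949e-05 = 7.58238e-06
Sum: 5.90889e-15 + 4.77148e-05 + 7.58238e-06 = 5.52972e-05
P(Supplier C | x₁, x₂) = 7.58238e-06 / 5.52972e-05 ≈ 0.1371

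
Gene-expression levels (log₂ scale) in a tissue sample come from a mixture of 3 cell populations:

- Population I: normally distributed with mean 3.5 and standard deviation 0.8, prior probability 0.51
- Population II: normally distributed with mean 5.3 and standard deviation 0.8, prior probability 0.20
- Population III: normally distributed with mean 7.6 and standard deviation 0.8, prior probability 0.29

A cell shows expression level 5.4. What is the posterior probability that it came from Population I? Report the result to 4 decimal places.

Posterior ∝ prior × likelihood, so P(k | x) ∝ π_k f_k(x); normalise over all components.
Normal densities:
  f_I = 0.0297149
  f_II = 0.494797
  f_III = 0.011367
Unnormalised posteriors:
  π_I·f_I = 0.51 × 0.0297149 = 0.0151546
  π_II·f_II = 0.20 × 0.494797 = 0.0989594
  π_III·f_III = 0.29 × 0.011367 = 0.00329642
Normaliser: 0.0151546 + 0.0989594 + 0.00329642 = 0.11741
Responsibility of Population I: 0.0151546 / 0.11741 ≈ 0.1291

0.1291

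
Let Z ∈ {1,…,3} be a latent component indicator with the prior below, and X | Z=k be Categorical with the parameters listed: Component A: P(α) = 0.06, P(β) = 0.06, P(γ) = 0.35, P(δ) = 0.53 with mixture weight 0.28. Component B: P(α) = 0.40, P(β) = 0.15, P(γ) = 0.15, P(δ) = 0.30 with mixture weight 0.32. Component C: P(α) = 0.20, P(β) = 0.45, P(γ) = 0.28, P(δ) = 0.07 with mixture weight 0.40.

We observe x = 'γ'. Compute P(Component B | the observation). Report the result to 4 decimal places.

0.1860

By Bayes' theorem, P(k | x) = w_k f_k(x) / Σ_j w_j f_j(x).
Component likelihoods at x = 'γ':
  p_A = P(γ | comp) = 0.35
  p_B = P(γ | comp) = 0.15
  p_C = P(γ | comp) = 0.28
Weight by the priors:
  w_A·p_A = 0.28 × 0.35 = 0.098
  w_B·p_B = 0.32 × 0.15 = 0.048
  w_C·p_C = 0.40 × 0.28 = 0.112
Normaliser: 0.098 + 0.048 + 0.112 = 0.258
P(Component B | 'γ') ≈ 0.1860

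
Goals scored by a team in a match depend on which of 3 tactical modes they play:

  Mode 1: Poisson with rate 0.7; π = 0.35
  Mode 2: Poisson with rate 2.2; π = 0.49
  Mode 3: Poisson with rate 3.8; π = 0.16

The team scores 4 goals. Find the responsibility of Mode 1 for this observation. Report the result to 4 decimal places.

P(component k | x) = w_k·f_k(x) / marginal(x), where marginal(x) = Σ_j w_j·f_j(x).
Evaluate each component's likelihood at the observed value:
  f_1 = 0.00496792
  f_2 = 0.108151
  f_3 = 0.194359
Prior × likelihood for each component:
  w_1·f_1 = 0.35 × 0.00496792 = 0.00173877
  w_2·f_2 = 0.49 × 0.108151 = 0.0529941
  w_3·f_3 = 0.16 × 0.194359 = 0.0310974
Sum: 0.00173877 + 0.0529941 + 0.0310974 = 0.0858303
P(Mode 1 | x) ≈ 0.0203

0.0203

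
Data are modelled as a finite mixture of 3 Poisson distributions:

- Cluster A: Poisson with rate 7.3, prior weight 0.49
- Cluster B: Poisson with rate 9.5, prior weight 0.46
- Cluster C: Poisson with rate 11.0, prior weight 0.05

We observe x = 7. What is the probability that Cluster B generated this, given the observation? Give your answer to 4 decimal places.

0.3863

P(component k | x) = π_k·f_k(x) / marginal(x), where marginal(x) = Σ_j π_j·f_j(x).
Poisson probabilities:
  L_A = 0.148074
  L_B = 0.103714
  L_C = 0.0645772
Weight by the priors:
  π_A·L_A = 0.49 × 0.148074 = 0.0725564
  π_B·L_B = 0.46 × 0.103714 = 0.0477084
  π_C·L_C = 0.05 × 0.0645772 = 0.00322886
Evidence: 0.0725564 + 0.0477084 + 0.00322886 = 0.123494
So the posterior for Cluster B is 0.0477084 / 0.123494 ≈ 0.3863.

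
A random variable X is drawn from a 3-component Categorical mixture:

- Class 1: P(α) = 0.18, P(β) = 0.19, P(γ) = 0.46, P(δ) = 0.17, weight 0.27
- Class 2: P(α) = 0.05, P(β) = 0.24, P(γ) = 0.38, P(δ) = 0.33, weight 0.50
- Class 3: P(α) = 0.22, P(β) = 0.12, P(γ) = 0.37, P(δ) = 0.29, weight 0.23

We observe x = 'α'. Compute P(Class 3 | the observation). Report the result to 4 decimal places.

The responsibility of component k is w_k f_k(x) divided by Σ_j w_j f_j(x).
Component likelihoods at x = 'α':
  f_1 = P(α | comp) = 0.18
  f_2 = P(α | comp) = 0.05
  f_3 = P(α | comp) = 0.22
Multiply by the mixture weights:
  w_1·f_1 = 0.27 × 0.18 = 0.0486
  w_2·f_2 = 0.50 × 0.05 = 0.025
  w_3·f_3 = 0.23 × 0.22 = 0.0506
Sum: 0.0486 + 0.025 + 0.0506 = 0.1242
Responsibility of Class 3: 0.0506 / 0.1242 ≈ 0.4074

0.4074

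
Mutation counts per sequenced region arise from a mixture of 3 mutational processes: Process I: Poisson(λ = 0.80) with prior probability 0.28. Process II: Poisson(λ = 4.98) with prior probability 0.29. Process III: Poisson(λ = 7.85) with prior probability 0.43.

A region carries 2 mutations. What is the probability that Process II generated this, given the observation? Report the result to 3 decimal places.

Apply Bayes' rule: the posterior for each component is proportional to its prior times its likelihood at x.
Poisson probabilities:
  p_I = e^(−0.80)·0.80^2/2! = 0.143785
  p_II = e^(−4.98)·4.98^2/2! = 0.0852398
  p_III = e^(−7.85)·7.85^2/2! = 0.0120087
Unnormalised posteriors:
  w_I·p_I = 0.28 × 0.143785 = 0.0402599
  w_II·p_II = 0.29 × 0.0852398 = 0.0247195
  w_III·p_III = 0.43 × 0.0120087 = 0.00516376
Marginal: 0.0402599 + 0.0247195 + 0.00516376 = 0.0701432
P(Process II | 2 mutations) = 0.0247195 / 0.0701432 ≈ 0.352

0.352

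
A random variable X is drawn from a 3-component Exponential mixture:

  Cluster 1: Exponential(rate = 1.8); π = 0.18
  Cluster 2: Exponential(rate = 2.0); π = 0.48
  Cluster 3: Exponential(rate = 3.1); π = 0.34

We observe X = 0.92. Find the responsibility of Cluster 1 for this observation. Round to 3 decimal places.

0.225

Apply Bayes' rule: the posterior for each component is proportional to its prior times its likelihood at x.
Component likelihoods at x = 0.92:
  f_1 = 0.343622
  f_2 = 0.317635
  f_3 = 0.178959
Unnormalised posteriors:
  P(Z=1)·f_1 = 0.18 × 0.343622 = 0.0618519
  P(Z=2)·f_2 = 0.48 × 0.317635 = 0.152465
  P(Z=3)·f_3 = 0.34 × 0.178959 = 0.0608461
Sum: 0.0618519 + 0.152465 + 0.0608461 = 0.275163
So the posterior for Cluster 1 is 0.0618519 / 0.275163 ≈ 0.225.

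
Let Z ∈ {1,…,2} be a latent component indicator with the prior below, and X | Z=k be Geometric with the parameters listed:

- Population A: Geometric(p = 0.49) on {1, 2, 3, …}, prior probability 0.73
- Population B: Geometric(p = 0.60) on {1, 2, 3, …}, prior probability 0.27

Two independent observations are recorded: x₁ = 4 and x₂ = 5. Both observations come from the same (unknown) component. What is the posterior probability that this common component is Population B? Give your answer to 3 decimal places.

Apply Bayes' rule: the posterior for each component is proportional to its prior times its likelihood at x.
Since both observations come from the same component, the likelihood for component k is f_k(x₁)·f_k(x₂).
  f_A = [0.064999] × [0.0331495] = 0.00215468
  f_B = [0.0384] × [0.01536] = 0.000589824
Unnormalised posteriors:
  π_A·f_A = 0.73 × 0.00215468 = 0.00157292
  π_B·f_B = 0.27 × 0.000589824 = 0.000159252
Marginal: 0.00157292 + 0.000159252 = 0.00173217
P(Population B | x) = 0.000159252 / 0.00173217 ≈ 0.092

0.092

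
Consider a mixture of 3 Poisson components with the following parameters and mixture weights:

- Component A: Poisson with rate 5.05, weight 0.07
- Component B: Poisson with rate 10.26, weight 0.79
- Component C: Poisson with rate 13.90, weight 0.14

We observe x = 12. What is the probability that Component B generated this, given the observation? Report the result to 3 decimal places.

Apply Bayes' rule: the posterior for each component is proportional to its prior times its likelihood at x.
Evaluate each component's likelihood at the observed value:
  p_A = 0.00368106
  p_B = 0.099442
  p_C = 0.0998039
Unnormalised posteriors:
  P(Z=A)·p_A = 0.07 × 0.00368106 = 0.000257674
  P(Z=B)·p_B = 0.79 × 0.099442 = 0.0785592
  P(Z=C)·p_C = 0.14 × 0.0998039 = 0.0139725
Marginal: 0.000257674 + 0.0785592 + 0.0139725 = 0.0927894
Responsibility of Component B: 0.0785592 / 0.0927894 ≈ 0.847

0.847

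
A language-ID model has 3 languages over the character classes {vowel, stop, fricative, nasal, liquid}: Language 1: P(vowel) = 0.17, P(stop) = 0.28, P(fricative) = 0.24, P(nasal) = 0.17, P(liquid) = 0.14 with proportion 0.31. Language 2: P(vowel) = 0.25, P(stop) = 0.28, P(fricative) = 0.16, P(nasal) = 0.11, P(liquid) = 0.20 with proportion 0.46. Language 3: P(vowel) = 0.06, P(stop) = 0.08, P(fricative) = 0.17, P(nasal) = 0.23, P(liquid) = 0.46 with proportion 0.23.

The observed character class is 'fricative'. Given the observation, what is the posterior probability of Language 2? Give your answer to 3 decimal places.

0.393

By Bayes' theorem, P(k | x) = π_k f_k(x) / Σ_j π_j f_j(x).
Evaluate each component's likelihood at the observed value:
  p_1 = P(fricative | comp) = 0.24
  p_2 = P(fricative | comp) = 0.16
  p_3 = P(fricative | comp) = 0.17
Prior × likelihood for each component:
  π_1·p_1 = 0.31 × 0.24 = 0.0744
  π_2·p_2 = 0.46 × 0.16 = 0.0736
  π_3·p_3 = 0.23 × 0.17 = 0.0391
Marginal: 0.0744 + 0.0736 + 0.0391 = 0.1871
P(Language 2 | 'fricative') = 0.0736 / 0.1871 ≈ 0.393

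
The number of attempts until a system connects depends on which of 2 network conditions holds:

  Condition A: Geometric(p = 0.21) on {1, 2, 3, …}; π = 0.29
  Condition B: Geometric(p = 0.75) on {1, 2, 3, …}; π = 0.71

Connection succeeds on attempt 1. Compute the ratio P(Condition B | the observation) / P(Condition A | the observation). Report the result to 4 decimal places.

Since P(k|x) ∝ π_k f_k(x), the posterior odds are π_i f_i(x) / (π_j f_j(x)).
Evaluate each component's likelihood at the observed value:
  p_A = 0.21
  p_B = 0.75
Odds = (0.71/0.29) × (0.75/0.21) = 2.44828 × 3.57143 ≈ 8.7438

8.7438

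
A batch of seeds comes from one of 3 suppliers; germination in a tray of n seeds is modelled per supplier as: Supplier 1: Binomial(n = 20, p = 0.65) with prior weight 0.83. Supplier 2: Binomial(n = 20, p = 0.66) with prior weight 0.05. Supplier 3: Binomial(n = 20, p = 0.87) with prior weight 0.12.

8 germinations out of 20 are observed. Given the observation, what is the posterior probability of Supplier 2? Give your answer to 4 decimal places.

0.0459

By Bayes' theorem, P(k | x) = P(Z=k) f_k(x) / Σ_j P(Z=j) f_j(x).
Component likelihoods at x = 8 germinations out of 20:
  L_1 = C(20,8)·0.65^8·0.35^12 = 125970·0.0318645·3.37922e-06 = 0.0135641
  L_2 = C(20,8)·0.66^8·0.34^12 = 125970·0.0360041·2.38642e-06 = 0.0108234
  L_3 = C(20,8)·0.87^8·0.13^12 = 125970·0.328212·2.32981e-11 = 9.63255e-07
Prior × likelihood for each component:
  P(Z=1)·L_1 = 0.83 × 0.0135641 = 0.0112582
  P(Z=2)·L_2 = 0.05 × 0.0108234 = 0.000541172
  P(Z=3)·L_3 = 0.12 × 9.63255e-07 = 1.15591e-07
Sum: 0.0112582 + 0.000541172 + 1.15591e-07 = 0.0117995
P(Supplier 2 | 8 germinations out of 20) ≈ 0.0459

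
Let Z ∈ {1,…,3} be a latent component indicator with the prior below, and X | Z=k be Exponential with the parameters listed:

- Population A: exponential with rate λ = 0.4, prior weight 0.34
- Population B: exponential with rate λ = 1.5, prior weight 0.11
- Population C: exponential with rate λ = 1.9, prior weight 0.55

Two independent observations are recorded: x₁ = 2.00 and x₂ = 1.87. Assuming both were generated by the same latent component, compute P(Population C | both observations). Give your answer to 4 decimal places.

Apply Bayes' rule: the posterior for each component is proportional to its prior times its likelihood at x.
Since both observations come from the same component, the likelihood for component k is f_k(x₁)·f_k(x₂).
  f_A = [0.179732] × [0.189325] = 0.0340277
  f_B = [0.0746806] × [0.0907602] = 0.00677802
  f_C = [0.0425045] × [0.0544133] = 0.00231281
Prior × likelihood for each component:
  w_A·f_A = 0.34 × 0.0340277 = 0.0115694
  w_B·f_B = 0.11 × 0.00677802 = 0.000745583
  w_C·f_C = 0.55 × 0.00231281 = 0.00127205
Sum: 0.0115694 + 0.000745583 + 0.00127205 = 0.013587
P(Population C | x₁, x₂) = 0.00127205 / 0.013587 ≈ 0.0936

0.0936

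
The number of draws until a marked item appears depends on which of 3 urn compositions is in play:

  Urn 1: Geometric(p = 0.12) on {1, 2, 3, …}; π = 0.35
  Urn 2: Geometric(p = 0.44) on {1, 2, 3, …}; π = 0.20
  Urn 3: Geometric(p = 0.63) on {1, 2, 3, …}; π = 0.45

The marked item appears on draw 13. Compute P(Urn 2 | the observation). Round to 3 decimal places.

P(component k | x) = π_k·f_k(x) / marginal(x), where marginal(x) = Σ_j π_j·f_j(x).
Geometric probabilities:
  L_1 = 0.0258805
  L_2 = 0.000418513
  L_3 = 4.14726e-06
Unnormalised posteriors:
  π_1·L_1 = 0.35 × 0.0258805 = 0.00905819
  π_2·L_2 = 0.20 × 0.000418513 = 8.37026e-05
  π_3·L_3 = 0.45 × 4.14726e-06 = 1.86627e-06
Normaliser: 0.00905819 + 8.37026e-05 + 1.86627e-06 = 0.00914376
So the posterior for Urn 2 is 8.37026e-05 / 0.00914376 ≈ 0.009.

0.009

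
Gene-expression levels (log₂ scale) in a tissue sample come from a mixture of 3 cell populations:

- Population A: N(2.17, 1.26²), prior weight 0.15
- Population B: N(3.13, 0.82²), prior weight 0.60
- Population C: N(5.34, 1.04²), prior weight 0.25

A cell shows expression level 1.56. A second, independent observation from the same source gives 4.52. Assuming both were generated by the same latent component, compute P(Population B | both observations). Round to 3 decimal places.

The responsibility of component k is w_k f_k(x) divided by Σ_j w_j f_j(x).
Since both observations come from the same component, the likelihood for component k is f_k(x₁)·f_k(x₂).
  L_A = [0.281608] × [0.0556145] = 0.0156615
  L_B = [0.0778167] × [0.115648] = 0.00899932
  L_C = [0.000519121] × [0.281114] = 0.000145932
Weight by the priors:
  w_A·L_A = 0.15 × 0.0156615 = 0.00234922
  w_B·L_B = 0.60 × 0.00899932 = 0.00539959
  w_C·L_C = 0.25 × 0.000145932 = 3.6483e-05
Normaliser: 0.00234922 + 0.00539959 + 3.6483e-05 = 0.0077853
P(Population B | x) = 0.00539959 / 0.0077853 ≈ 0.694

0.694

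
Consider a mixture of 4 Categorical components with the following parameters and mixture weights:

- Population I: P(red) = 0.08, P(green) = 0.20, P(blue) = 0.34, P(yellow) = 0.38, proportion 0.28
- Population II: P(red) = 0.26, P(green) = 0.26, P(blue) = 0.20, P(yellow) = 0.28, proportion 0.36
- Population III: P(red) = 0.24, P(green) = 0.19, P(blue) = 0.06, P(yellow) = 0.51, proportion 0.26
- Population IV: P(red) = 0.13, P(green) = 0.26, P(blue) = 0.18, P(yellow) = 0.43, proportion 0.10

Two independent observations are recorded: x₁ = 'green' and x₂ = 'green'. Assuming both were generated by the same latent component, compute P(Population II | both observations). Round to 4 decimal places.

0.4709

Posterior ∝ prior × likelihood, so P(k | x) ∝ P(Z=k) f_k(x); normalise over all components.
Since both observations come from the same component, the likelihood for component k is f_k(x₁)·f_k(x₂).
  f_I = [0.2] × [0.2] = 0.04
  f_II = [0.26] × [0.26] = 0.0676
  f_III = [0.19] × [0.19] = 0.0361
  f_IV = [0.26] × [0.26] = 0.0676
Multiply by the mixture weights:
  P(Z=I)·f_I = 0.28 × 0.04 = 0.0112
  P(Z=II)·f_II = 0.36 × 0.0676 = 0.024336
  P(Z=III)·f_III = 0.26 × 0.0361 = 0.009386
  P(Z=IV)·f_IV = 0.10 × 0.0676 = 0.00676
Denominator: 0.0112 + 0.024336 + 0.009386 + 0.00676 = 0.051682
So the posterior for Population II is 0.024336 / 0.051682 ≈ 0.4709.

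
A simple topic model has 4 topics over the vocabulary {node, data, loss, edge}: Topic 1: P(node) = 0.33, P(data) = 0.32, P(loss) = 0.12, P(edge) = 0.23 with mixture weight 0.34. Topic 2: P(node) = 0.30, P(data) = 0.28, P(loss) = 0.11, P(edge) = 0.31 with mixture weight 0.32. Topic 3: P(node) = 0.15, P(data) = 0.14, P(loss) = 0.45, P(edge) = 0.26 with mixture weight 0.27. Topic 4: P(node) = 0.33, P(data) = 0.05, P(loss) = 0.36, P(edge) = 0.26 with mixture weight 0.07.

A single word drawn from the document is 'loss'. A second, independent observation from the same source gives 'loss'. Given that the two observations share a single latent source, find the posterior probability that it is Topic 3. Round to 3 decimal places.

Posterior ∝ prior × likelihood, so P(k | x) ∝ π_k f_k(x); normalise over all components.
Since both observations come from the same component, the likelihood for component k is f_k(x₁)·f_k(x₂).
  L_1 = [P(loss | comp) = 0.12] × [0.12] = 0.0144
  L_2 = [P(loss | comp) = 0.11] × [0.11] = 0.0121
  L_3 = [P(loss | comp) = 0.45] × [0.45] = 0.2025
  L_4 = [P(loss | comp) = 0.36] × [0.36] = 0.1296
Weight by the priors:
  π_1·L_1 = 0.34 × 0.0144 = 0.004896
  π_2·L_2 = 0.32 × 0.0121 = 0.003872
  π_3·L_3 = 0.27 × 0.2025 = 0.054675
  π_4·L_4 = 0.07 × 0.1296 = 0.009072
Denominator: 0.004896 + 0.003872 + 0.054675 + 0.009072 = 0.072515
So the posterior for Topic 3 is 0.054675 / 0.072515 ≈ 0.754.

0.754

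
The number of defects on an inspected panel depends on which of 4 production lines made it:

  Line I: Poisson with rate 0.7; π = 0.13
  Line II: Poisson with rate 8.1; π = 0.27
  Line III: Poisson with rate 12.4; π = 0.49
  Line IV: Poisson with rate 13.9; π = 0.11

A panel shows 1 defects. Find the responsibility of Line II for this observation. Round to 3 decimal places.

0.014

Posterior ∝ prior × likelihood, so P(k | x) ∝ π_k f_k(x); normalise over all components.
Component likelihoods at x = 1 defects:
  f_I = e^(−0.7)·0.7^1/1! = 0.34761
  f_II = e^(−8.1)·8.1^1/1! = 0.00245867
  f_III = e^(−12.4)·12.4^1/1! = 5.10705e-05
  f_IV = e^(−13.9)·13.9^1/1! = 1.27738e-05
Multiply by the mixture weights:
  π_I·f_I = 0.13 × 0.34761 = 0.0451893
  π_II·f_II = 0.27 × 0.00245867 = 0.00066384
  π_III·f_III = 0.49 × 5.10705e-05 = 2.50245e-05
  π_IV·f_IV = 0.11 × 1.27738e-05 = 1.40512e-06
Normaliser: 0.0451893 + 0.00066384 + 2.50245e-05 + 1.40512e-06 = 0.0458795
P(Line II | the observation) = 0.00066384 / 0.0458795 ≈ 0.014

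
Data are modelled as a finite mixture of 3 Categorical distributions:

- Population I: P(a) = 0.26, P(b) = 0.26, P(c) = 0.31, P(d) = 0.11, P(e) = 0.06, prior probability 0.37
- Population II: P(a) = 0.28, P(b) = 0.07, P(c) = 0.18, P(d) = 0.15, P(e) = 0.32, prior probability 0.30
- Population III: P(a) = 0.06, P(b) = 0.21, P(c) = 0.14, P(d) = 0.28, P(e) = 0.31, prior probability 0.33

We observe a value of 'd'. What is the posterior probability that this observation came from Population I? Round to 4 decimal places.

The responsibility of component k is π_k f_k(x) divided by Σ_j π_j f_j(x).
Evaluate each component's likelihood at the observed value:
  L_I = P(d | comp) = 0.11
  L_II = P(d | comp) = 0.15
  L_III = P(d | comp) = 0.28
Weight by the priors:
  π_I·L_I = 0.37 × 0.11 = 0.0407
  π_II·L_II = 0.30 × 0.15 = 0.045
  π_III·L_III = 0.33 × 0.28 = 0.0924
Sum: 0.0407 + 0.045 + 0.0924 = 0.1781
Responsibility of Population I: 0.0407 / 0.1781 ≈ 0.2285

0.2285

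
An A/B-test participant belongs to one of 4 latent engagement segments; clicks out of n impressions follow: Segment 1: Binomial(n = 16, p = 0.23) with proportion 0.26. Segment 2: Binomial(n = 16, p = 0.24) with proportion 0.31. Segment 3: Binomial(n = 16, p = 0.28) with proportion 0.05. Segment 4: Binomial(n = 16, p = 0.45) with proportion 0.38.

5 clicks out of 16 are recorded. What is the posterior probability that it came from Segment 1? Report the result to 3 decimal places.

0.281

Apply Bayes' rule: the posterior for each component is proportional to its prior times its likelihood at x.
Component likelihoods at x = 5 clicks out of 16:
  L_1 = C(16,5)·0.23^5·0.77^11 = 4368·0.000643634·0.0564154 = 0.158606
  L_2 = C(16,5)·0.24^5·0.76^11 = 4368·0.000796262·0.0488596 = 0.169937
  L_3 = C(16,5)·0.28^5·0.72^11 = 4368·0.00172104·0.0269561 = 0.202642
  L_4 = C(16,5)·0.45^5·0.55^11 = 4368·0.0184528·0.00139312 = 0.112288
Multiply by the mixture weights:
  w_1·L_1 = 0.26 × 0.158606 = 0.0412376
  w_2·L_2 = 0.31 × 0.169937 = 0.0526805
  w_3·L_3 = 0.05 × 0.202642 = 0.0101321
  w_4·L_4 = 0.38 × 0.112288 = 0.0426696
Denominator: 0.0412376 + 0.0526805 + 0.0101321 + 0.0426696 = 0.14672
P(Segment 1 | 5 clicks out of 16) ≈ 0.281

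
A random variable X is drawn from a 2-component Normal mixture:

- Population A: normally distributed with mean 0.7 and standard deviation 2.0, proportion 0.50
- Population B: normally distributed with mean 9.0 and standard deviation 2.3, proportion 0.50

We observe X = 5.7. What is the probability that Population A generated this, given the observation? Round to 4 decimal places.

0.1239

The responsibility of component k is w_k f_k(x) divided by Σ_j w_j f_j(x).
Normal densities:
  f_A = (1/(2.0·√(2π)))·exp(−(5.7−0.7)²/(2·2.0²)) = 0.199471·exp(-3.12500) = 0.00876415
  f_B = (1/(2.3·√(2π)))·exp(−(5.7−9.0)²/(2·2.3²)) = 0.173453·exp(-1.02930) = 0.0619673
Multiply by the mixture weights:
  w_A·f_A = 0.50 × 0.00876415 = 0.00438208
  w_B·f_B = 0.50 × 0.0619673 = 0.0309837
Sum: 0.00438208 + 0.0309837 = 0.0353657
So the posterior for Population A is 0.00438208 / 0.0353657 ≈ 0.1239.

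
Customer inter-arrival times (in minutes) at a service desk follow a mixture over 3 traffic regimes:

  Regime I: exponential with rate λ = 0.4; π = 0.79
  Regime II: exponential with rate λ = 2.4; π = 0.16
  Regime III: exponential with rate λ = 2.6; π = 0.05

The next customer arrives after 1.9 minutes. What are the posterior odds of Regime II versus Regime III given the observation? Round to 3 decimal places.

The posterior odds equal the prior odds times the likelihood ratio: (π_i/π_j)·(f_i(x)/f_j(x)).
Component likelihoods at x = 1.9 minutes:
  p_I = 0.4·e^(−0.4·1.9) = 0.4·e^(−0.7600) = 0.187067
  p_II = 2.4·e^(−2.4·1.9) = 2.4·e^(−4.5600) = 0.0251089
  p_III = 2.6·e^(−2.6·1.9) = 2.6·e^(−4.9400) = 0.018602
Odds = (0.16/0.05) × (0.0251089/0.018602) = 3.2 × 1.3498 ≈ 4.319

4.319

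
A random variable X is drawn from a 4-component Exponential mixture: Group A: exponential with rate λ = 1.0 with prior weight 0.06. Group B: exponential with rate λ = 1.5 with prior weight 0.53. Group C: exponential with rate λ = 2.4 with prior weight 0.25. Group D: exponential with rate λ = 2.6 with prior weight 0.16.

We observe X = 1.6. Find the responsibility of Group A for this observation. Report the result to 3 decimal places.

The responsibility of component k is P(Z=k) f_k(x) divided by Σ_j P(Z=j) f_j(x).
Evaluate each component's likelihood at the observed value:
  p_A = 1.0·e^(−1.0·1.6) = 1.0·e^(−1.6000) = 0.201897
  p_B = 1.5·e^(−1.5·1.6) = 1.5·e^(−2.4000) = 0.136077
  p_C = 2.4·e^(−2.4·1.6) = 2.4·e^(−3.8400) = 0.0515846
  p_D = 2.6·e^(−2.6·1.6) = 2.6·e^(−4.1600) = 0.0405797
Prior × likelihood for each component:
  P(Z=A)·p_A = 0.06 × 0.201897 = 0.0121138
  P(Z=B)·p_B = 0.53 × 0.136077 = 0.0721208
  P(Z=C)·p_C = 0.25 × 0.0515846 = 0.0128962
  P(Z=D)·p_D = 0.16 × 0.0405797 = 0.00649274
Normaliser: 0.0121138 + 0.0721208 + 0.0128962 + 0.00649274 = 0.103623
P(Group A | the observation) ≈ 0.117

0.117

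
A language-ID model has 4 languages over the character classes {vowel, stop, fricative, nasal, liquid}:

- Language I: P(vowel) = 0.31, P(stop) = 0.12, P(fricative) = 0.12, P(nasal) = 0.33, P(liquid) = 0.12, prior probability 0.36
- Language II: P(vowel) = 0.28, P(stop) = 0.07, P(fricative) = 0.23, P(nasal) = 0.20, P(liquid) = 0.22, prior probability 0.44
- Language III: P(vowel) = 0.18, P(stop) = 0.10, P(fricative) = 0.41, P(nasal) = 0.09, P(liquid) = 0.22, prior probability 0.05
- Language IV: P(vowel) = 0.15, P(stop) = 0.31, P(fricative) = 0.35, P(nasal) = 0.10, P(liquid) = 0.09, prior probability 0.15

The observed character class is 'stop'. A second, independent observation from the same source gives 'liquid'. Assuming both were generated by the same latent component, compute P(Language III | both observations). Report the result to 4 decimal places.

0.0638

P(component k | x) = π_k·f_k(x) / marginal(x), where marginal(x) = Σ_j π_j·f_j(x).
Since both observations come from the same component, the likelihood for component k is f_k(x₁)·f_k(x₂).
  p_I = [P(stop | comp) = 0.12] × [0.12] = 0.0144
  p_II = [P(stop | comp) = 0.07] × [0.22] = 0.0154
  p_III = [P(stop | comp) = 0.10] × [0.22] = 0.022
  p_IV = [P(stop | comp) = 0.31] × [0.09] = 0.0279
Weight by the priors:
  π_I·p_I = 0.36 × 0.0144 = 0.005184
  π_II·p_II = 0.44 × 0.0154 = 0.006776
  π_III·p_III = 0.05 × 0.022 = 0.0011
  π_IV·p_IV = 0.15 × 0.0279 = 0.004185
Normaliser: 0.005184 + 0.006776 + 0.0011 + 0.004185 = 0.017245
P(Language III | data) ≈ 0.0638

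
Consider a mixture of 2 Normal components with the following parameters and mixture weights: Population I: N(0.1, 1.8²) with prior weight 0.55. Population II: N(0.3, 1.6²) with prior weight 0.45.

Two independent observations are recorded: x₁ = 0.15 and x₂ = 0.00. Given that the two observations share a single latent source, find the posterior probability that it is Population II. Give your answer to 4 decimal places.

By Bayes' theorem, P(k | x) = π_k f_k(x) / Σ_j π_j f_j(x).
Since both observations come from the same component, the likelihood for component k is f_k(x₁)·f_k(x₂).
  p_I = [(1/(1.8·√(2π)))·exp(−(0.15−0.1)²/(2·1.8²)) = 0.221635·exp(-0.00039) = 0.221549] × [0.221293] = 0.0490272
  p_II = [(1/(1.6·√(2π)))·exp(−(0.15−0.3)²/(2·1.6²)) = 0.249339·exp(-0.00439) = 0.248246] × [0.244994] = 0.0608188
Weight by the priors:
  π_I·p_I = 0.55 × 0.0490272 = 0.026965
  π_II·p_II = 0.45 × 0.0608188 = 0.0273684
Sum: 0.026965 + 0.0273684 = 0.0543334
P(Population II | x₁,x₂) ≈ 0.5037

0.5037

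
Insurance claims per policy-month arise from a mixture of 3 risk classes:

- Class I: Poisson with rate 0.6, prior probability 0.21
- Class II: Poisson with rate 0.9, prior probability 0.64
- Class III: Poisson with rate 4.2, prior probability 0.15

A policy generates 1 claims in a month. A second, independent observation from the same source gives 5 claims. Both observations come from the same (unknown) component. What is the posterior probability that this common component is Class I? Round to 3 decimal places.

P(component k | x) = P(Z=k)·f_k(x) / marginal(x), where marginal(x) = Σ_j P(Z=j)·f_j(x).
Since both observations come from the same component, the likelihood for component k is f_k(x₁)·f_k(x₂).
  f_I = [e^(−0.6)·0.6^1/1! = 0.329287] × [0.00035563] = 0.000117104
  f_II = [e^(−0.9)·0.9^1/1! = 0.365913] × [0.00200063] = 0.000732055
  f_III = [e^(−4.2)·4.2^1/1! = 0.0629814] × [0.163316] = 0.0102859
Prior × likelihood for each component:
  P(Z=I)·f_I = 0.21 × 0.000117104 = 2.45919e-05
  P(Z=II)·f_II = 0.64 × 0.000732055 = 0.000468515
  P(Z=III)·f_III = 0.15 × 0.0102859 = 0.00154288
Evidence: 2.45919e-05 + 0.000468515 + 0.00154288 = 0.00203599
P(Class I | data) = 2.45919e-05 / 0.00203599 ≈ 0.012

0.012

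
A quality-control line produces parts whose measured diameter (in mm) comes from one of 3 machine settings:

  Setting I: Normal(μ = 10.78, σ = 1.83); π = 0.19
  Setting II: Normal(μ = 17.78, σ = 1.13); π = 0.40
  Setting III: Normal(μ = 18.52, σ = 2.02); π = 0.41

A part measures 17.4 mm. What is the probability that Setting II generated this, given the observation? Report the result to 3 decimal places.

Posterior ∝ prior × likelihood, so P(k | x) ∝ π_k f_k(x); normalise over all components.
Component likelihoods at x = 17.4 mm:
  p_I = (1/(1.83·√(2π)))·exp(−(17.4−10.78)²/(2·1.83²)) = 0.218001·exp(-6.54310) = 0.000313924
  p_II = (1/(1.13·√(2π)))·exp(−(17.4−17.78)²/(2·1.13²)) = 0.353046·exp(-0.05654) = 0.333638
  p_III = (1/(2.02·√(2π)))·exp(−(17.4−18.52)²/(2·2.02²)) = 0.197496·exp(-0.15371) = 0.169357
Prior × likelihood for each component:
  π_I·p_I = 0.19 × 0.000313924 = 5.96456e-05
  π_II·p_II = 0.40 × 0.333638 = 0.133455
  π_III·p_III = 0.41 × 0.169357 = 0.0694364
Normaliser: 5.96456e-05 + 0.133455 + 0.0694364 = 0.202951
P(Setting II | x) ≈ 0.658

0.658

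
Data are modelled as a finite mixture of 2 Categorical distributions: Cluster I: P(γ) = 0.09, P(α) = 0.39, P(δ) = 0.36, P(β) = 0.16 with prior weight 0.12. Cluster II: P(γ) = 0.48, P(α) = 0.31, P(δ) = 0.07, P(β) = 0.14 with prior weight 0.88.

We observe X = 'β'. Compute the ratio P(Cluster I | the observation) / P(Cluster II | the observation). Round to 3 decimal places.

0.156

Since P(k|x) ∝ π_k f_k(x), the posterior odds are π_i f_i(x) / (π_j f_j(x)).
Component likelihoods at x = 'β':
  f_I = 0.16
  f_II = 0.14
Odds = (0.12/0.88) × (0.16/0.14) = 0.136364 × 1.14286 ≈ 0.156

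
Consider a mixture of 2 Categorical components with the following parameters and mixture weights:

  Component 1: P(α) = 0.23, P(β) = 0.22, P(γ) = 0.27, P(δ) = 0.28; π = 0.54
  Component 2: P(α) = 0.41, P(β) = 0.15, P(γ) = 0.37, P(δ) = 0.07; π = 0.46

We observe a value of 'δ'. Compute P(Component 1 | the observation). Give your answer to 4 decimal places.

0.8244

By Bayes' theorem, P(k | x) = π_k f_k(x) / Σ_j π_j f_j(x).
Categorical probabilities:
  L_1 = 0.28
  L_2 = 0.07
Unnormalised posteriors:
  π_1·L_1 = 0.54 × 0.28 = 0.1512
  π_2·L_2 = 0.46 × 0.07 = 0.0322
Normaliser: 0.1512 + 0.0322 = 0.1834
So the posterior for Component 1 is 0.1512 / 0.1834 ≈ 0.8244.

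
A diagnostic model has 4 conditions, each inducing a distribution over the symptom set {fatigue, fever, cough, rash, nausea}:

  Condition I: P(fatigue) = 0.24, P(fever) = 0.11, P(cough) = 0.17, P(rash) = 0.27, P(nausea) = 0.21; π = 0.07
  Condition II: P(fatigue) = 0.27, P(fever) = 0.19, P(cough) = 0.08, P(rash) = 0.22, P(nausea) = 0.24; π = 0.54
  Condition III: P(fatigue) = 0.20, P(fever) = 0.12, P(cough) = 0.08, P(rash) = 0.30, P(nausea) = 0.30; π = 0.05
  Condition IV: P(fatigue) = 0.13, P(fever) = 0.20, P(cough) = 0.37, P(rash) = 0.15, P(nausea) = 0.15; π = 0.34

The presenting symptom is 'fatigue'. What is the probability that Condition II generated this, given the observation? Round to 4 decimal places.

P(component k | x) = π_k·f_k(x) / marginal(x), where marginal(x) = Σ_j π_j·f_j(x).
Evaluate each component's likelihood at the observed value:
  p_I = P(fatigue | comp) = 0.24
  p_II = P(fatigue | comp) = 0.27
  p_III = P(fatigue | comp) = 0.20
  p_IV = P(fatigue | comp) = 0.13
Weight by the priors:
  π_I·p_I = 0.07 × 0.24 = 0.0168
  π_II·p_II = 0.54 × 0.27 = 0.1458
  π_III·p_III = 0.05 × 0.2 = 0.01
  π_IV·p_IV = 0.34 × 0.13 = 0.0442
Evidence: 0.0168 + 0.1458 + 0.01 + 0.0442 = 0.2168
P(Condition II | data) ≈ 0.6725

0.6725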